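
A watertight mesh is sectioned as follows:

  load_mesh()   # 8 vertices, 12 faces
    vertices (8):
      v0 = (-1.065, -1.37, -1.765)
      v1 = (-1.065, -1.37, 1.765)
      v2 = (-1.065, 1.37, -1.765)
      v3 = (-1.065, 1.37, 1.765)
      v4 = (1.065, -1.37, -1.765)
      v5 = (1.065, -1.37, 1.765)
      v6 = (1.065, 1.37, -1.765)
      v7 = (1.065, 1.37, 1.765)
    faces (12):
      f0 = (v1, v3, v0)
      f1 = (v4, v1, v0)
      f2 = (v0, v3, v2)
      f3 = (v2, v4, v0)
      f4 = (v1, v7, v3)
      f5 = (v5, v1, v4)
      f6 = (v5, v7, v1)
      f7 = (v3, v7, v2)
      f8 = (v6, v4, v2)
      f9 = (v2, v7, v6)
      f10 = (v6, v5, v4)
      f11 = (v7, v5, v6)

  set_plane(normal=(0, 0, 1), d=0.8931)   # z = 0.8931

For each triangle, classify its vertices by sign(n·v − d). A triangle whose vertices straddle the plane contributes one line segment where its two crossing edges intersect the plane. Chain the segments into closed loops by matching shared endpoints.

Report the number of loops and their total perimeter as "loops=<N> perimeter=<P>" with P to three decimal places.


loops=1 perimeter=9.740

Straddling triangles (8 of 12):
  (v1,v3,v0) [++-] → (-1.065, 0.693228, 0.8931)–(-1.065, -1.37, 0.8931)  len=2.0632
  (v4,v1,v0) [-+-] → (-0.538896, -1.37, 0.8931)–(-1.065, -1.37, 0.8931)  len=0.5261
  (v0,v3,v2) [-+-] → (-1.065, 0.693228, 0.8931)–(-1.065, 1.37, 0.8931)  len=0.6768
  (v5,v1,v4) [++-] → (-0.538896, -1.37, 0.8931)–(1.065, -1.37, 0.8931)  len=1.6039
  (v3,v7,v2) [++-] → (0.538896, 1.37, 0.8931)–(-1.065, 1.37, 0.8931)  len=1.6039
  (v2,v7,v6) [-+-] → (0.538896, 1.37, 0.8931)–(1.065, 1.37, 0.8931)  len=0.5261
  (v6,v5,v4) [-+-] → (1.065, -0.693228, 0.8931)–(1.065, -1.37, 0.8931)  len=0.6768
  (v7,v5,v6) [++-] → (1.065, -0.693228, 0.8931)–(1.065, 1.37, 0.8931)  len=2.0632

Chained into 1 loop(s):
  loop 1: 8 segments, perimeter = 9.7400
Total perimeter = 9.740


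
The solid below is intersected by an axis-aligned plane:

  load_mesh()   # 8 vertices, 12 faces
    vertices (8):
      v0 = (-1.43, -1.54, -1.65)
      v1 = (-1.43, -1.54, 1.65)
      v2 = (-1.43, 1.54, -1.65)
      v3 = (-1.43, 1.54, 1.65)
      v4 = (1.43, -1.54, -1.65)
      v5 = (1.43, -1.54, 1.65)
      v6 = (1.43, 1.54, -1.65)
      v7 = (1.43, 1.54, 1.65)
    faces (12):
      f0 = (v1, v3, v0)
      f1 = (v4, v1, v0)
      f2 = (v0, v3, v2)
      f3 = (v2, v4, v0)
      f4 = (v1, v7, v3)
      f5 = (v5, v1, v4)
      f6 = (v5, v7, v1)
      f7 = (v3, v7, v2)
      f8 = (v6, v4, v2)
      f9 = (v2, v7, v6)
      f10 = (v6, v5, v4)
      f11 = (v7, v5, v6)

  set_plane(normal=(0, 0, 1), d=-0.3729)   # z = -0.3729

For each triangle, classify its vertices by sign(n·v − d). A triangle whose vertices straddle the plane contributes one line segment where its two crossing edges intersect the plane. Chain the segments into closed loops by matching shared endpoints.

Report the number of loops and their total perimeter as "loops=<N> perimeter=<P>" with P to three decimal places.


loops=1 perimeter=11.880

Straddling triangles (8 of 12):
  (v1,v3,v0) [++-] → (-1.43, -0.34804, -0.3729)–(-1.43, -1.54, -0.3729)  len=1.1920
  (v4,v1,v0) [-+-] → (0.32318, -1.54, -0.3729)–(-1.43, -1.54, -0.3729)  len=1.7532
  (v0,v3,v2) [-+-] → (-1.43, -0.34804, -0.3729)–(-1.43, 1.54, -0.3729)  len=1.8880
  (v5,v1,v4) [++-] → (0.32318, -1.54, -0.3729)–(1.43, -1.54, -0.3729)  len=1.1068
  (v3,v7,v2) [++-] → (-0.32318, 1.54, -0.3729)–(-1.43, 1.54, -0.3729)  len=1.1068
  (v2,v7,v6) [-+-] → (-0.32318, 1.54, -0.3729)–(1.43, 1.54, -0.3729)  len=1.7532
  (v6,v5,v4) [-+-] → (1.43, 0.34804, -0.3729)–(1.43, -1.54, -0.3729)  len=1.8880
  (v7,v5,v6) [++-] → (1.43, 0.34804, -0.3729)–(1.43, 1.54, -0.3729)  len=1.1920

Chained into 1 loop(s):
  loop 1: 8 segments, perimeter = 11.8800
Total perimeter = 11.880


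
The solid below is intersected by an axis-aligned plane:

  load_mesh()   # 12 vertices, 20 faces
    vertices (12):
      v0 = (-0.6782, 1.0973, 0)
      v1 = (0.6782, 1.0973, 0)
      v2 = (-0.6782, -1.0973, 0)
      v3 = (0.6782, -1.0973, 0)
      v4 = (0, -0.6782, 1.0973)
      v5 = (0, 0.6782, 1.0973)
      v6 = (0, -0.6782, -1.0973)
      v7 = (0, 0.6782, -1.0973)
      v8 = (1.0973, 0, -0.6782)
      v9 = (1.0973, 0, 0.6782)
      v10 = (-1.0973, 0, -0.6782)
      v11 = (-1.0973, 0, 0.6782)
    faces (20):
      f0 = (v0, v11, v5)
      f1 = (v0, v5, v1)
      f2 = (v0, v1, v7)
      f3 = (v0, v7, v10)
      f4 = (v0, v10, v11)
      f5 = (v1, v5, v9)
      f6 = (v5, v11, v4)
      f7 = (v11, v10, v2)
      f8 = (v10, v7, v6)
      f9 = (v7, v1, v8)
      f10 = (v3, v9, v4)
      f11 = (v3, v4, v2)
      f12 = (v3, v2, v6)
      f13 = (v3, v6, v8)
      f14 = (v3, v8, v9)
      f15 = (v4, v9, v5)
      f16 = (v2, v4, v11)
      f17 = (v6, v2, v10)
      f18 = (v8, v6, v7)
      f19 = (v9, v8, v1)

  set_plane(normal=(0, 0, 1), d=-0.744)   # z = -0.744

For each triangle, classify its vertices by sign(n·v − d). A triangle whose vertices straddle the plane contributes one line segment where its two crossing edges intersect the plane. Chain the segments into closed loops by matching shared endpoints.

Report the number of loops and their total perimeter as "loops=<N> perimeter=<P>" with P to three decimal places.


loops=1 perimeter=5.297

Straddling triangles (8 of 20):
  (v0,v1,v7) [++-] → (0.218361, 0.813139, -0.744)–(-0.218361, 0.813139, -0.744)  len=0.4367
  (v0,v7,v10) [+-+] → (-0.218361, 0.813139, -0.744)–(-0.92502, 0.10648, -0.744)  len=0.9994
  (v10,v7,v6) [+--] → (-0.92502, 0.10648, -0.744)–(-0.92502, -0.10648, -0.744)  len=0.2130
  (v7,v1,v8) [-++] → (0.218361, 0.813139, -0.744)–(0.92502, 0.10648, -0.744)  len=0.9994
  (v3,v2,v6) [++-] → (-0.218361, -0.813139, -0.744)–(0.218361, -0.813139, -0.744)  len=0.4367
  (v3,v6,v8) [+-+] → (0.218361, -0.813139, -0.744)–(0.92502, -0.10648, -0.744)  len=0.9994
  (v6,v2,v10) [-++] → (-0.218361, -0.813139, -0.744)–(-0.92502, -0.10648, -0.744)  len=0.9994
  (v8,v6,v7) [+--] → (0.92502, -0.10648, -0.744)–(0.92502, 0.10648, -0.744)  len=0.2130

Chained into 1 loop(s):
  loop 1: 8 segments, perimeter = 5.2968
Total perimeter = 5.297


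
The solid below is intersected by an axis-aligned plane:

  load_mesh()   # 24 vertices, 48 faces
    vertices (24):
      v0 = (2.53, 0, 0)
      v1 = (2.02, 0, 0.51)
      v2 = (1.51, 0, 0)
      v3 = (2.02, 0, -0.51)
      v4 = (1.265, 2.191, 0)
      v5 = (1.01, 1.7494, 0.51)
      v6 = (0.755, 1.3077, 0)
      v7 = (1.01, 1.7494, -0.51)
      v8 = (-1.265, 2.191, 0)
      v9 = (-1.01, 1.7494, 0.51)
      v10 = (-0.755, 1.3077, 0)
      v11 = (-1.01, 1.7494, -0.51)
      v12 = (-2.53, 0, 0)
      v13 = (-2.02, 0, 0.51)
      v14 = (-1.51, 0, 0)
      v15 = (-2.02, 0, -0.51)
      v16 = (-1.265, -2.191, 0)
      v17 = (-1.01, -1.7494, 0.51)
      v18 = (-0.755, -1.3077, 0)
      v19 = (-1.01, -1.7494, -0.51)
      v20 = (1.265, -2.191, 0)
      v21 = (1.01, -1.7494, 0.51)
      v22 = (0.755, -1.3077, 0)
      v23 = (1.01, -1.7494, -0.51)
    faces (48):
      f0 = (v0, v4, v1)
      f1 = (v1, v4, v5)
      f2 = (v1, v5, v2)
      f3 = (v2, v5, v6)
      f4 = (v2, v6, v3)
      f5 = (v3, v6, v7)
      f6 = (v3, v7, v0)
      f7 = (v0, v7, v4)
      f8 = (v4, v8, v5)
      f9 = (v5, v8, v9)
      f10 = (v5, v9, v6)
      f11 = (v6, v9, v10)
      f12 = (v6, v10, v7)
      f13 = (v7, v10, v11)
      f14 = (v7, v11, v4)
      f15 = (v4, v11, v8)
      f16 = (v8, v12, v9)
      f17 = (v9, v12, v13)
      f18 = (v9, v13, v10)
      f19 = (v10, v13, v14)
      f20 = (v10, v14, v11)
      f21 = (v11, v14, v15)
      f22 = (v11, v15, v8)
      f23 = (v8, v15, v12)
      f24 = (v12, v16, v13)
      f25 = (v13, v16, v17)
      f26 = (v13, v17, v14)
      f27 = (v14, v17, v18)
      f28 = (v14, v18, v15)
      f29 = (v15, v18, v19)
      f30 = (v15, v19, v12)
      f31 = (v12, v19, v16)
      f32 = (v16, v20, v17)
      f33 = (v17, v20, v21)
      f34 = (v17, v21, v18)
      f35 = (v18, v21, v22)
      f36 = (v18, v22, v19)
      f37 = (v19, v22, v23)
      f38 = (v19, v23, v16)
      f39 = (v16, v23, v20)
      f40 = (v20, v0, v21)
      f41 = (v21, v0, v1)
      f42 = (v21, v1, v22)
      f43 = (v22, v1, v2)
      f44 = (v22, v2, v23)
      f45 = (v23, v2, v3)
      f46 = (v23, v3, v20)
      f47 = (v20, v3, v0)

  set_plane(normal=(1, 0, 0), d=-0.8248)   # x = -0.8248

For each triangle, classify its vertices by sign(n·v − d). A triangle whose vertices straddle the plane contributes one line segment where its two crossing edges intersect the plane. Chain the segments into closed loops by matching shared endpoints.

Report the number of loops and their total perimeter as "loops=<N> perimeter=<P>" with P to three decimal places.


Straddling triangles (20 of 48):
  (v4,v8,v5) [+-+] → (-0.8248, 2.191, 0)–(-0.8248, 2.10555, 0.0986822)  len=0.1305
  (v5,v8,v9) [+--] → (-0.8248, 2.10555, 0.0986822)–(-0.8248, 1.7494, 0.51)  len=0.5441
  (v5,v9,v6) [+-+] → (-0.8248, 1.7494, 0.51)–(-0.8248, 1.70305, 0.456486)  len=0.0708
  (v6,v9,v10) [+-+] → (-0.8248, 1.70305, 0.456486)–(-0.8248, 1.4286, 0.1396)  len=0.4192
  (v7,v10,v11) [++-] → (-0.8248, 1.4286, -0.1396)–(-0.8248, 1.7494, -0.51)  len=0.4900
  (v7,v11,v4) [+-+] → (-0.8248, 1.7494, -0.51)–(-0.8248, 1.78535, -0.468483)  len=0.0549
  (v4,v11,v8) [+--] → (-0.8248, 1.78535, -0.468483)–(-0.8248, 2.191, 0)  len=0.6197
  (v9,v13,v10) [--+] → (-0.8248, 1.23554, 0.0281407)–(-0.8248, 1.4286, 0.1396)  len=0.2229
  (v10,v13,v14) [+--] → (-0.8248, 1.23554, 0.0281407)–(-0.8248, 1.1868, 0)  len=0.0563
  (v10,v14,v11) [+--] → (-0.8248, 1.1868, 0)–(-0.8248, 1.4286, -0.1396)  len=0.2792
  (v14,v17,v18) [--+] → (-0.8248, -1.4286, 0.1396)–(-0.8248, -1.1868, 0)  len=0.2792
  (v14,v18,v15) [-+-] → (-0.8248, -1.1868, 0)–(-0.8248, -1.23554, -0.0281407)  len=0.0563
  (v15,v18,v19) [-+-] → (-0.8248, -1.23554, -0.0281407)–(-0.8248, -1.4286, -0.1396)  len=0.2229
  (v16,v20,v17) [-+-] → (-0.8248, -2.191, 0)–(-0.8248, -1.78535, 0.468483)  len=0.6197
  (v17,v20,v21) [-++] → (-0.8248, -1.78535, 0.468483)–(-0.8248, -1.7494, 0.51)  len=0.0549
  (v17,v21,v18) [-++] → (-0.8248, -1.7494, 0.51)–(-0.8248, -1.4286, 0.1396)  len=0.4900
  (v18,v22,v19) [++-] → (-0.8248, -1.70305, -0.456486)–(-0.8248, -1.4286, -0.1396)  len=0.4192
  (v19,v22,v23) [-++] → (-0.8248, -1.70305, -0.456486)–(-0.8248, -1.7494, -0.51)  len=0.0708
  (v19,v23,v16) [-+-] → (-0.8248, -1.7494, -0.51)–(-0.8248, -2.10555, -0.0986822)  len=0.5441
  (v16,v23,v20) [-++] → (-0.8248, -2.10555, -0.0986822)–(-0.8248, -2.191, 0)  len=0.1305

Chained into 2 loop(s):
  loop 1: 10 segments, perimeter = 2.8877
  loop 2: 10 segments, perimeter = 2.8877
Total perimeter = 5.775

loops=2 perimeter=5.775


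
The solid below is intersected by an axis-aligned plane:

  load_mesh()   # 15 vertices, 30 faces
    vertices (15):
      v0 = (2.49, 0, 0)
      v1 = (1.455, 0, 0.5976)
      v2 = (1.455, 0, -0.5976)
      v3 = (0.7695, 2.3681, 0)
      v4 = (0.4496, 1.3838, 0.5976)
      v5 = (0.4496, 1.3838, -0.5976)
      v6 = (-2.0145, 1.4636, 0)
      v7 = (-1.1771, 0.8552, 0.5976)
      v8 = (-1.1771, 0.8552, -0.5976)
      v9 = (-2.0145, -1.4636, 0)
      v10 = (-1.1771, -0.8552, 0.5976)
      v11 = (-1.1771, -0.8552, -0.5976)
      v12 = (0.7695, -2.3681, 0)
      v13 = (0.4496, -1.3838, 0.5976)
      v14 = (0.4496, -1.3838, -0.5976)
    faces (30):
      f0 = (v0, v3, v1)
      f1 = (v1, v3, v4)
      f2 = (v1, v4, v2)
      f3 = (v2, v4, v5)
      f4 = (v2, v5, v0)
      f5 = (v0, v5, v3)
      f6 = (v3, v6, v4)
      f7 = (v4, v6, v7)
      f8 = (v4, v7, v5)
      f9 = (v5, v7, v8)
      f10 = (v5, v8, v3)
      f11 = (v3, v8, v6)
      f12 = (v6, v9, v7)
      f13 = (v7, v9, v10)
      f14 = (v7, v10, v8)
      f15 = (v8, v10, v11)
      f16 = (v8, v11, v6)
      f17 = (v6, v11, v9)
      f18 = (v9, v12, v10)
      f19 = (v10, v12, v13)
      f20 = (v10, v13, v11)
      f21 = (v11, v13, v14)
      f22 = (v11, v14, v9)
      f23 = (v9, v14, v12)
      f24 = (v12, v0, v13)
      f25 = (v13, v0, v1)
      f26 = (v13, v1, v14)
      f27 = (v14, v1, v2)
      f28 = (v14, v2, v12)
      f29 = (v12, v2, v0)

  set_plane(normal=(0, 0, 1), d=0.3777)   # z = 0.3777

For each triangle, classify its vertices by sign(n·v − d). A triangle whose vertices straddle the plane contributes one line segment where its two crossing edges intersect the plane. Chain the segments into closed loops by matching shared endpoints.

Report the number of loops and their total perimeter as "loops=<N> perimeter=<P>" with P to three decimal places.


loops=2 perimeter=19.343

Straddling triangles (20 of 30):
  (v0,v3,v1) [--+] → (1.20276, 0.871394, 0.3777)–(1.83585, 0, 0.3777)  len=1.0771
  (v1,v3,v4) [+-+] → (1.20276, 0.871394, 0.3777)–(0.567314, 1.74599, 0.3777)  len=1.0811
  (v1,v4,v2) [++-] → (0.634579, 1.1292, 0.3777)–(1.455, 0, 0.3777)  len=1.3958
  (v2,v4,v5) [-+-] → (0.634579, 1.1292, 0.3777)–(0.4496, 1.3838, 0.3777)  len=0.3147
  (v3,v6,v4) [--+] → (-0.45712, 1.41316, 0.3777)–(0.567314, 1.74599, 0.3777)  len=1.0771
  (v4,v6,v7) [+-+] → (-0.45712, 1.41316, 0.3777)–(-1.48524, 1.07907, 0.3777)  len=1.0810
  (v4,v7,v5) [++-] → (-0.87781, 0.952455, 0.3777)–(0.4496, 1.3838, 0.3777)  len=1.3957
  (v5,v7,v8) [-+-] → (-0.87781, 0.952455, 0.3777)–(-1.1771, 0.8552, 0.3777)  len=0.3147
  (v6,v9,v7) [--+] → (-1.48524, 0.00194679, 0.3777)–(-1.48524, 1.07907, 0.3777)  len=1.0771
  (v7,v9,v10) [+-+] → (-1.48524, 0.00194679, 0.3777)–(-1.48524, -1.07907, 0.3777)  len=1.0810
  (v7,v10,v8) [++-] → (-1.1771, -0.54051, 0.3777)–(-1.1771, 0.8552, 0.3777)  len=1.3957
  (v8,v10,v11) [-+-] → (-1.1771, -0.54051, 0.3777)–(-1.1771, -0.8552, 0.3777)  len=0.3147
  (v9,v12,v10) [--+] → (-0.460806, -1.4119, 0.3777)–(-1.48524, -1.07907, 0.3777)  len=1.0771
  (v10,v12,v13) [+-+] → (-0.460806, -1.4119, 0.3777)–(0.567314, -1.74599, 0.3777)  len=1.0810
  (v10,v13,v11) [++-] → (0.15031, -1.28655, 0.3777)–(-1.1771, -0.8552, 0.3777)  len=1.3957
  (v11,v13,v14) [-+-] → (0.15031, -1.28655, 0.3777)–(0.4496, -1.3838, 0.3777)  len=0.3147
  (v12,v0,v13) [--+] → (1.20041, -0.874601, 0.3777)–(0.567314, -1.74599, 0.3777)  len=1.0771
  (v13,v0,v1) [+-+] → (1.20041, -0.874601, 0.3777)–(1.83585, 0, 0.3777)  len=1.0811
  (v13,v1,v14) [++-] → (1.27002, -0.2546, 0.3777)–(0.4496, -1.3838, 0.3777)  len=1.3958
  (v14,v1,v2) [-+-] → (1.27002, -0.2546, 0.3777)–(1.455, 0, 0.3777)  len=0.3147

Chained into 2 loop(s):
  loop 1: 10 segments, perimeter = 10.7909
  loop 2: 10 segments, perimeter = 8.5522
Total perimeter = 19.343


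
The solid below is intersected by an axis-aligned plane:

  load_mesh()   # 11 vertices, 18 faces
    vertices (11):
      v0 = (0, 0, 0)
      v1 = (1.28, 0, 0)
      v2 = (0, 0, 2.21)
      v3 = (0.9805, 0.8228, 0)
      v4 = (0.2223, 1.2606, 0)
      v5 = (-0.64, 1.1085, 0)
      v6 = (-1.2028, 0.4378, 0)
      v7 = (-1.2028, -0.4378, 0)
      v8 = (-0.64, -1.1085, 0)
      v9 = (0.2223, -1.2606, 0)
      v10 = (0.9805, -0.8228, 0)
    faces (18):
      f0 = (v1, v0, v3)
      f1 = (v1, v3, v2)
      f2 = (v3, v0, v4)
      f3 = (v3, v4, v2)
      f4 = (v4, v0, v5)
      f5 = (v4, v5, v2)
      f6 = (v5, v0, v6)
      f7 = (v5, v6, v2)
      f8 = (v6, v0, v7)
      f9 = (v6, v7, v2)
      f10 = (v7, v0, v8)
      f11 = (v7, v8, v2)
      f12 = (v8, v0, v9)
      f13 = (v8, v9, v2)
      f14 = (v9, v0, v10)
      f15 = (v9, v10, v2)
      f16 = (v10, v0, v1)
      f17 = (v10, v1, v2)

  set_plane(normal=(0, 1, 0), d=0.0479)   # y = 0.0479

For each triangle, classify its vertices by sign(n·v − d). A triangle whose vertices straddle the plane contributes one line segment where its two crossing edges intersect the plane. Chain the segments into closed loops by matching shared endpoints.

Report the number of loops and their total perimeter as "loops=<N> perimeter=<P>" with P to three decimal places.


loops=1 perimeter=7.395

Straddling triangles (10 of 18):
  (v1,v0,v3) [--+] → (0.0570806, 0.0479, 0)–(1.26256, 0.0479, 0)  len=1.2055
  (v1,v3,v2) [-+-] → (1.26256, 0.0479, 0)–(0.0570806, 0.0479, 2.08134)  len=2.4052
  (v3,v0,v4) [+-+] → (0.0570806, 0.0479, 0)–(0.00844691, 0.0479, 0)  len=0.0486
  (v3,v4,v2) [++-] → (0.00844691, 0.0479, 2.12602)–(0.0570806, 0.0479, 2.08134)  len=0.0660
  (v4,v0,v5) [+-+] → (0.00844691, 0.0479, 0)–(-0.0276554, 0.0479, 0)  len=0.0361
  (v4,v5,v2) [++-] → (-0.0276554, 0.0479, 2.1145)–(0.00844691, 0.0479, 2.12602)  len=0.0379
  (v5,v0,v6) [+-+] → (-0.0276554, 0.0479, 0)–(-0.131599, 0.0479, 0)  len=0.1039
  (v5,v6,v2) [++-] → (-0.131599, 0.0479, 1.9682)–(-0.0276554, 0.0479, 2.1145)  len=0.1795
  (v6,v0,v7) [+--] → (-0.131599, 0.0479, 0)–(-1.2028, 0.0479, 0)  len=1.0712
  (v6,v7,v2) [+--] → (-1.2028, 0.0479, 0)–(-0.131599, 0.0479, 1.9682)  len=2.2408

Chained into 1 loop(s):
  loop 1: 10 segments, perimeter = 7.3948
Total perimeter = 7.395


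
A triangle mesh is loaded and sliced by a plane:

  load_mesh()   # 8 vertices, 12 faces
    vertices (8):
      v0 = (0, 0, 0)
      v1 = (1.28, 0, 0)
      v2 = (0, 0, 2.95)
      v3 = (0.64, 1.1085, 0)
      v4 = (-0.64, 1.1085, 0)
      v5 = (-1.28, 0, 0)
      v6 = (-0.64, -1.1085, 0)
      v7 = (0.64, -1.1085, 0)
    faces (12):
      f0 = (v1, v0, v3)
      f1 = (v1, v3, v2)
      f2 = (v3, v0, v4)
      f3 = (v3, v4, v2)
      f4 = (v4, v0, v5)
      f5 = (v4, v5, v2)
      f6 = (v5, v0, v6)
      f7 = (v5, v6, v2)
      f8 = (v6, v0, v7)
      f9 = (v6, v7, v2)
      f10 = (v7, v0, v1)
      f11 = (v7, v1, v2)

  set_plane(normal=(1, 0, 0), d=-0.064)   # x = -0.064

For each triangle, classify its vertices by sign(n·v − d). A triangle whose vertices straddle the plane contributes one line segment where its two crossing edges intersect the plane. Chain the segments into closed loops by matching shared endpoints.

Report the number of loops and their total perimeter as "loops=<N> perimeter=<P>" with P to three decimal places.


loops=1 perimeter=8.259

Straddling triangles (8 of 12):
  (v3,v0,v4) [++-] → (-0.064, 0.11085, 0)–(-0.064, 1.1085, 0)  len=0.9977
  (v3,v4,v2) [+-+] → (-0.064, 1.1085, 0)–(-0.064, 0.11085, 2.655)  len=2.8363
  (v4,v0,v5) [-+-] → (-0.064, 0.11085, 0)–(-0.064, 0, 0)  len=0.1109
  (v4,v5,v2) [--+] → (-0.064, 0, 2.8025)–(-0.064, 0.11085, 2.655)  len=0.1845
  (v5,v0,v6) [-+-] → (-0.064, 0, 0)–(-0.064, -0.11085, 0)  len=0.1108
  (v5,v6,v2) [--+] → (-0.064, -0.11085, 2.655)–(-0.064, 0, 2.8025)  len=0.1845
  (v6,v0,v7) [-++] → (-0.064, -0.11085, 0)–(-0.064, -1.1085, 0)  len=0.9976
  (v6,v7,v2) [-++] → (-0.064, -1.1085, 0)–(-0.064, -0.11085, 2.655)  len=2.8363

Chained into 1 loop(s):
  loop 1: 8 segments, perimeter = 8.2585
Total perimeter = 8.259


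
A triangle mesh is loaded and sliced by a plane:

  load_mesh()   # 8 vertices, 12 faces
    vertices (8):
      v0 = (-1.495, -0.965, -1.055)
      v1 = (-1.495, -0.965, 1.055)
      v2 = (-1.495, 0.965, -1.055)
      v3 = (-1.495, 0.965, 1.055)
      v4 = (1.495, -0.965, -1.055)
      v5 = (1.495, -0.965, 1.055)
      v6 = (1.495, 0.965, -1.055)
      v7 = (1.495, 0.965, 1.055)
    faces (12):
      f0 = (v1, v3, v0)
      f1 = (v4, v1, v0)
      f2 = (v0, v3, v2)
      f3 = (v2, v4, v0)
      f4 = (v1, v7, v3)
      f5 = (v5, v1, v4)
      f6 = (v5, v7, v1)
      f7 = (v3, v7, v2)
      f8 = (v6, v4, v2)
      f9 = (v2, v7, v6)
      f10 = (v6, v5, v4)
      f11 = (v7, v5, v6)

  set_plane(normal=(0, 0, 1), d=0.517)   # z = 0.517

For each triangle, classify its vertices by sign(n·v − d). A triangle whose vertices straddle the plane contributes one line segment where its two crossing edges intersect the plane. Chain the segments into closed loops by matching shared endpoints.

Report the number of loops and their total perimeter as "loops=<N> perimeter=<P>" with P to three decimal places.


Straddling triangles (8 of 12):
  (v1,v3,v0) [++-] → (-1.495, 0.472896, 0.517)–(-1.495, -0.965, 0.517)  len=1.4379
  (v4,v1,v0) [-+-] → (-0.732621, -0.965, 0.517)–(-1.495, -0.965, 0.517)  len=0.7624
  (v0,v3,v2) [-+-] → (-1.495, 0.472896, 0.517)–(-1.495, 0.965, 0.517)  len=0.4921
  (v5,v1,v4) [++-] → (-0.732621, -0.965, 0.517)–(1.495, -0.965, 0.517)  len=2.2276
  (v3,v7,v2) [++-] → (0.732621, 0.965, 0.517)–(-1.495, 0.965, 0.517)  len=2.2276
  (v2,v7,v6) [-+-] → (0.732621, 0.965, 0.517)–(1.495, 0.965, 0.517)  len=0.7624
  (v6,v5,v4) [-+-] → (1.495, -0.472896, 0.517)–(1.495, -0.965, 0.517)  len=0.4921
  (v7,v5,v6) [++-] → (1.495, -0.472896, 0.517)–(1.495, 0.965, 0.517)  len=1.4379

Chained into 1 loop(s):
  loop 1: 8 segments, perimeter = 9.8400
Total perimeter = 9.840

loops=1 perimeter=9.840


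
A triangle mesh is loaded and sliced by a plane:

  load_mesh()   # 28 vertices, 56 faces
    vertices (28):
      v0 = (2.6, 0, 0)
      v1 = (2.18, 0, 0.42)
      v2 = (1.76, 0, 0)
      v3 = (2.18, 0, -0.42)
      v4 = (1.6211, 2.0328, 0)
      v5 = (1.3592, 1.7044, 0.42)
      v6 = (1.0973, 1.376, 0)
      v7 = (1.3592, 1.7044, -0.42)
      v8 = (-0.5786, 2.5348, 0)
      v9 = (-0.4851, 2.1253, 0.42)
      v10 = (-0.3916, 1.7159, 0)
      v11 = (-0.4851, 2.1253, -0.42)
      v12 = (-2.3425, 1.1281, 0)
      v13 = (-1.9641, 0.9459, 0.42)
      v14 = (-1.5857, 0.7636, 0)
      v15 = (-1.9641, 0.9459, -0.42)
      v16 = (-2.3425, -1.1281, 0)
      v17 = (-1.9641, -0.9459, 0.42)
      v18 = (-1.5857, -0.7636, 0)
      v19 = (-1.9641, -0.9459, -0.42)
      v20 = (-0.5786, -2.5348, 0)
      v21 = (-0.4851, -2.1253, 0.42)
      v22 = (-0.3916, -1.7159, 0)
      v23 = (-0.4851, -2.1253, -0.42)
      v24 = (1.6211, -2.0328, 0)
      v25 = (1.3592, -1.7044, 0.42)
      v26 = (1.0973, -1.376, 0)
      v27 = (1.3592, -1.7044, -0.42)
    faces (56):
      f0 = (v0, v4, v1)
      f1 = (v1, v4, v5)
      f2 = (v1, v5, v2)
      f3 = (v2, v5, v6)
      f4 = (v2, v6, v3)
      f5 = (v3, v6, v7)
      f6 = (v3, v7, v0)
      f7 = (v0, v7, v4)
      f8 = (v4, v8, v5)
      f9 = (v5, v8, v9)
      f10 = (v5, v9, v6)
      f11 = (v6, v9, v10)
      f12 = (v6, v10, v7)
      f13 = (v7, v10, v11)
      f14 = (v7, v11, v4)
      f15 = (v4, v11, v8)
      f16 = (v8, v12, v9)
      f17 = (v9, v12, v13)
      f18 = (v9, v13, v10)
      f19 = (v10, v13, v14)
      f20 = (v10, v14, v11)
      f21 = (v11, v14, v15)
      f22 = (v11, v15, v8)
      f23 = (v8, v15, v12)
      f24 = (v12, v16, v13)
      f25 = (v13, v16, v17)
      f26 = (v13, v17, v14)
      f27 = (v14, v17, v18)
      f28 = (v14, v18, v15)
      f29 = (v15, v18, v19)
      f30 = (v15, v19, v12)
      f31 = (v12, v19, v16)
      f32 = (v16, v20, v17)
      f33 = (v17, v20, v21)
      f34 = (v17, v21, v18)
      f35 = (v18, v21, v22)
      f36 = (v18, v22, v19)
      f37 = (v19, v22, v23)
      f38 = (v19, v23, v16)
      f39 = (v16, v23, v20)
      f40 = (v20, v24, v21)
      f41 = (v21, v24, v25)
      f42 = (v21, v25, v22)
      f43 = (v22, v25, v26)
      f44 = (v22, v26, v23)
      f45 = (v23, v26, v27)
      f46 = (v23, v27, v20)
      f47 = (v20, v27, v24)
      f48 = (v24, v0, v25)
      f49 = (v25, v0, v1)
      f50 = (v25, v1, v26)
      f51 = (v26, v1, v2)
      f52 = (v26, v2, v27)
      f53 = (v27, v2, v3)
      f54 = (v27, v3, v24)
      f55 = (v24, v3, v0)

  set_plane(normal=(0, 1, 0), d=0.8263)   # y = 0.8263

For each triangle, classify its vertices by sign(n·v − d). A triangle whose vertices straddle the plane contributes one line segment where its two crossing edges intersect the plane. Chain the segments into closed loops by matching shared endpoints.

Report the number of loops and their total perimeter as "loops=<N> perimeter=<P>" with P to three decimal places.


Straddling triangles (18 of 56):
  (v0,v4,v1) [-+-] → (2.20209, 0.8263, 0)–(1.95282, 0.8263, 0.249277)  len=0.3525
  (v1,v4,v5) [-++] → (1.95282, 0.8263, 0.249277)–(1.78207, 0.8263, 0.42)  len=0.2415
  (v1,v5,v2) [-+-] → (1.78207, 0.8263, 0.42)–(1.56569, 0.8263, 0.203618)  len=0.3060
  (v2,v5,v6) [-++] → (1.56569, 0.8263, 0.203618)–(1.36204, 0.8263, 0)  len=0.2880
  (v2,v6,v3) [-+-] → (1.36204, 0.8263, 0)–(1.52983, 0.8263, -0.167786)  len=0.2373
  (v3,v6,v7) [-++] → (1.52983, 0.8263, -0.167786)–(1.78207, 0.8263, -0.42)  len=0.3567
  (v3,v7,v0) [-+-] → (1.78207, 0.8263, -0.42)–(1.99846, 0.8263, -0.203618)  len=0.3060
  (v0,v7,v4) [-++] → (1.99846, 0.8263, -0.203618)–(2.20209, 0.8263, 0)  len=0.2880
  (v10,v13,v14) [++-] → (-1.71585, 0.8263, 0.144454)–(-1.50708, 0.8263, 0)  len=0.2539
  (v10,v14,v11) [+-+] → (-1.50708, 0.8263, 0)–(-1.53502, 0.8263, -0.0193391)  len=0.0340
  (v11,v14,v15) [+-+] → (-1.53502, 0.8263, -0.0193391)–(-1.71585, 0.8263, -0.144454)  len=0.2199
  (v12,v16,v13) [+-+] → (-2.3425, 0.8263, 0)–(-1.98592, 0.8263, 0.39578)  len=0.5327
  (v13,v16,v17) [+--] → (-1.98592, 0.8263, 0.39578)–(-1.9641, 0.8263, 0.42)  len=0.0326
  (v13,v17,v14) [+--] → (-1.9641, 0.8263, 0.42)–(-1.71585, 0.8263, 0.144454)  len=0.3709
  (v14,v18,v15) [--+] → (-1.93763, 0.8263, -0.390616)–(-1.71585, 0.8263, -0.144454)  len=0.3313
  (v15,v18,v19) [+--] → (-1.93763, 0.8263, -0.390616)–(-1.9641, 0.8263, -0.42)  len=0.0396
  (v15,v19,v12) [+-+] → (-1.9641, 0.8263, -0.42)–(-2.28744, 0.8263, -0.0611167)  len=0.4831
  (v12,v19,v16) [+--] → (-2.28744, 0.8263, -0.0611167)–(-2.3425, 0.8263, 0)  len=0.0823

Chained into 2 loop(s):
  loop 1: 8 segments, perimeter = 2.3759
  loop 2: 10 segments, perimeter = 2.3802
Total perimeter = 4.756

loops=2 perimeter=4.756


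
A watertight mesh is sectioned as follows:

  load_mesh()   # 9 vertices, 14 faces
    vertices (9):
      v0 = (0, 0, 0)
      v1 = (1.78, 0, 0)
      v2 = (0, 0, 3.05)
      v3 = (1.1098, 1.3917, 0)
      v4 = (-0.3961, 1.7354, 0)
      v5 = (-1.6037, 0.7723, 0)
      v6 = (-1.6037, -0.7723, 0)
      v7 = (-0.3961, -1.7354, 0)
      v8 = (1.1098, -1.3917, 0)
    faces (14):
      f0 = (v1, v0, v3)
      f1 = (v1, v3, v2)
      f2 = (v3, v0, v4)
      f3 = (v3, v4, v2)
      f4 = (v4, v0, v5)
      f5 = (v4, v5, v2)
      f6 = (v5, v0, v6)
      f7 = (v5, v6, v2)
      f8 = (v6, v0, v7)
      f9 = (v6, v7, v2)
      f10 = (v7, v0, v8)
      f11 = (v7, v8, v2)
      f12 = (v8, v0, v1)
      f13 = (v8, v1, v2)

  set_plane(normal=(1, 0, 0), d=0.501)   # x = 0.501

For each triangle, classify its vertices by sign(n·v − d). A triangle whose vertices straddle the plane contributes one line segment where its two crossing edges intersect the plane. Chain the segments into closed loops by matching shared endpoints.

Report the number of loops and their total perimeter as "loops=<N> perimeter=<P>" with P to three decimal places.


loops=1 perimeter=8.492

Straddling triangles (8 of 14):
  (v1,v0,v3) [+-+] → (0.501, 0, 0)–(0.501, 0.628259, 0)  len=0.6283
  (v1,v3,v2) [++-] → (0.501, 0.628259, 1.67313)–(0.501, 0, 2.19154)  len=0.8145
  (v3,v0,v4) [+--] → (0.501, 0.628259, 0)–(0.501, 1.53065, 0)  len=0.9024
  (v3,v4,v2) [+--] → (0.501, 1.53065, 0)–(0.501, 0.628259, 1.67313)  len=1.9010
  (v7,v0,v8) [--+] → (0.501, -0.628259, 0)–(0.501, -1.53065, 0)  len=0.9024
  (v7,v8,v2) [-+-] → (0.501, -1.53065, 0)–(0.501, -0.628259, 1.67313)  len=1.9010
  (v8,v0,v1) [+-+] → (0.501, -0.628259, 0)–(0.501, 0, 0)  len=0.6283
  (v8,v1,v2) [++-] → (0.501, 0, 2.19154)–(0.501, -0.628259, 1.67313)  len=0.8145

Chained into 1 loop(s):
  loop 1: 8 segments, perimeter = 8.4923
Total perimeter = 8.492


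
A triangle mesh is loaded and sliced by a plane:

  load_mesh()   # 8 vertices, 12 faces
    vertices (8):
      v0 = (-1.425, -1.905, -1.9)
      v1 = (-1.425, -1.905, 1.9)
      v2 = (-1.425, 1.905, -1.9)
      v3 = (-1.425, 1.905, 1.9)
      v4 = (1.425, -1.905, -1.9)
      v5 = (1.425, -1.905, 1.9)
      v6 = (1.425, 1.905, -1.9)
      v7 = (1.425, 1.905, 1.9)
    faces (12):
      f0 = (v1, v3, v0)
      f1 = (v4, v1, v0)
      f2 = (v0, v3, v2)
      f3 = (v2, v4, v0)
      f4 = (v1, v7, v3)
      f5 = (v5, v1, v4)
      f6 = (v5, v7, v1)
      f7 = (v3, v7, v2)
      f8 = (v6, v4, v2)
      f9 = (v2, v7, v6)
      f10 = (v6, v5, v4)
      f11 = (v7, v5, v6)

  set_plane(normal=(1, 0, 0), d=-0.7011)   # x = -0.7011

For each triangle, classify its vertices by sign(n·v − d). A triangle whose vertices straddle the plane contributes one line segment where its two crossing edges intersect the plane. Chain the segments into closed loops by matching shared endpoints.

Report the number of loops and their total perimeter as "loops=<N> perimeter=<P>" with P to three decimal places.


Straddling triangles (8 of 12):
  (v4,v1,v0) [+--] → (-0.7011, -1.905, 0.9348)–(-0.7011, -1.905, -1.9)  len=2.8348
  (v2,v4,v0) [-+-] → (-0.7011, 0.93726, -1.9)–(-0.7011, -1.905, -1.9)  len=2.8423
  (v1,v7,v3) [-+-] → (-0.7011, -0.93726, 1.9)–(-0.7011, 1.905, 1.9)  len=2.8423
  (v5,v1,v4) [+-+] → (-0.7011, -1.905, 1.9)–(-0.7011, -1.905, 0.9348)  len=0.9652
  (v5,v7,v1) [++-] → (-0.7011, -0.93726, 1.9)–(-0.7011, -1.905, 1.9)  len=0.9677
  (v3,v7,v2) [-+-] → (-0.7011, 1.905, 1.9)–(-0.7011, 1.905, -0.9348)  len=2.8348
  (v6,v4,v2) [++-] → (-0.7011, 0.93726, -1.9)–(-0.7011, 1.905, -1.9)  len=0.9677
  (v2,v7,v6) [-++] → (-0.7011, 1.905, -0.9348)–(-0.7011, 1.905, -1.9)  len=0.9652

Chained into 1 loop(s):
  loop 1: 8 segments, perimeter = 15.2200
Total perimeter = 15.220

loops=1 perimeter=15.220


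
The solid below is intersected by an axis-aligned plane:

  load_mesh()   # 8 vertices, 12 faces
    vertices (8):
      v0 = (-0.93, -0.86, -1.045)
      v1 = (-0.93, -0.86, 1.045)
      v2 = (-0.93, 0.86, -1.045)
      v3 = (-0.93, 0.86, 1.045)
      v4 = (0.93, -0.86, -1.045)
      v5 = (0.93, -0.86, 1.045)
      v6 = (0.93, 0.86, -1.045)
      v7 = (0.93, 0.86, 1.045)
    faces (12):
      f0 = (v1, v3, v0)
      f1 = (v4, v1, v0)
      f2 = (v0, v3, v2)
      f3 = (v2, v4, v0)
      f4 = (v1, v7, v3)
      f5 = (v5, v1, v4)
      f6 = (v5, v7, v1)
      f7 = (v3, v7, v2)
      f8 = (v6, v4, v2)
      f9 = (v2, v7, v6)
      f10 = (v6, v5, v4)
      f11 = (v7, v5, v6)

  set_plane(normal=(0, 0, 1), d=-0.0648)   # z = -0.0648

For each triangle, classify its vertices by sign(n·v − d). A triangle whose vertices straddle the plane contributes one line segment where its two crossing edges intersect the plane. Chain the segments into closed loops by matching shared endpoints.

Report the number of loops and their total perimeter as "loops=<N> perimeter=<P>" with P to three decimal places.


Straddling triangles (8 of 12):
  (v1,v3,v0) [++-] → (-0.93, -0.0533282, -0.0648)–(-0.93, -0.86, -0.0648)  len=0.8067
  (v4,v1,v0) [-+-] → (0.0576689, -0.86, -0.0648)–(-0.93, -0.86, -0.0648)  len=0.9877
  (v0,v3,v2) [-+-] → (-0.93, -0.0533282, -0.0648)–(-0.93, 0.86, -0.0648)  len=0.9133
  (v5,v1,v4) [++-] → (0.0576689, -0.86, -0.0648)–(0.93, -0.86, -0.0648)  len=0.8723
  (v3,v7,v2) [++-] → (-0.0576689, 0.86, -0.0648)–(-0.93, 0.86, -0.0648)  len=0.8723
  (v2,v7,v6) [-+-] → (-0.0576689, 0.86, -0.0648)–(0.93, 0.86, -0.0648)  len=0.9877
  (v6,v5,v4) [-+-] → (0.93, 0.0533282, -0.0648)–(0.93, -0.86, -0.0648)  len=0.9133
  (v7,v5,v6) [++-] → (0.93, 0.0533282, -0.0648)–(0.93, 0.86, -0.0648)  len=0.8067

Chained into 1 loop(s):
  loop 1: 8 segments, perimeter = 7.1600
Total perimeter = 7.160

loops=1 perimeter=7.160


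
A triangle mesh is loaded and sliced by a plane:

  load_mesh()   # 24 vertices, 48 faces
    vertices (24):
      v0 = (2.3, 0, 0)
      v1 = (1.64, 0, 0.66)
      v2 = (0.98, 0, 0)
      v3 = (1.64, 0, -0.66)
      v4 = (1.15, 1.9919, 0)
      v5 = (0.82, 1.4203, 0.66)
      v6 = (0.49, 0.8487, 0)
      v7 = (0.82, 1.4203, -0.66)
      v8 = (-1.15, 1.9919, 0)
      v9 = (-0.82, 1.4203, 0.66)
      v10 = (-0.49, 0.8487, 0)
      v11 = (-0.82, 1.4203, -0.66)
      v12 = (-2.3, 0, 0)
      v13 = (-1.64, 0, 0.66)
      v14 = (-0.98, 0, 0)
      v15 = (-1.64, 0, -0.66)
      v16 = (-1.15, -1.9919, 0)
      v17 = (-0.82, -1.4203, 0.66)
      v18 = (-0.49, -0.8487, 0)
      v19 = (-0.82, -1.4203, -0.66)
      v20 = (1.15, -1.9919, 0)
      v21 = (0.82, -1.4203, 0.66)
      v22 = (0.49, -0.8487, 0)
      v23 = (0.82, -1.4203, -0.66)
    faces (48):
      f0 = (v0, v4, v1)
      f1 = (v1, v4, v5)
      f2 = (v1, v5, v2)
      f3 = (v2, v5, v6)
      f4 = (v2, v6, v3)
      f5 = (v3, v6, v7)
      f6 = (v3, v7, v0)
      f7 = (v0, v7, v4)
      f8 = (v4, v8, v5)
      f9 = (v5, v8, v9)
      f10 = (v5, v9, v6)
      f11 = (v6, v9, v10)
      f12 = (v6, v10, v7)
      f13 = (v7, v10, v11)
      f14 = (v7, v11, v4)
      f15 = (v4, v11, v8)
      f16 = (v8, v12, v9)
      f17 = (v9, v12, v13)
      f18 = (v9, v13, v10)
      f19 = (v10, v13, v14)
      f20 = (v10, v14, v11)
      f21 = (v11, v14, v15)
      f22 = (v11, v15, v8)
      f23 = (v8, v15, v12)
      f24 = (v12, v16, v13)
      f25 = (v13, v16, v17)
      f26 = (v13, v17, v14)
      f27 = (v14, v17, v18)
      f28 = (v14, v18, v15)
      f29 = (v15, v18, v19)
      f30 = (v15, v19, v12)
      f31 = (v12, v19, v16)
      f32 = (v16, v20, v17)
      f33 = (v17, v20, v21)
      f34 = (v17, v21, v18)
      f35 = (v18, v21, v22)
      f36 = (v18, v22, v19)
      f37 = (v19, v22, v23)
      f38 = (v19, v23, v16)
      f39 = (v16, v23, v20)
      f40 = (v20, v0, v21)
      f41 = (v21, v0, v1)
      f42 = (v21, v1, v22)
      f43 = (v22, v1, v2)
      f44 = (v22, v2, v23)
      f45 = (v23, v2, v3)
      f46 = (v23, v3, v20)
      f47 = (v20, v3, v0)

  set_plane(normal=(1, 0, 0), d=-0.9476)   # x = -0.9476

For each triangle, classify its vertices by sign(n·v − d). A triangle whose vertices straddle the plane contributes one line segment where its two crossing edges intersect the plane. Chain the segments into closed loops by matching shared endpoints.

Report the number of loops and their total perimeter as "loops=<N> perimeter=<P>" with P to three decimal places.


loops=2 perimeter=9.464

Straddling triangles (20 of 48):
  (v4,v8,v5) [+-+] → (-0.9476, 1.9919, 0)–(-0.9476, 1.93317, 0.0678091)  len=0.0897
  (v5,v8,v9) [+-+] → (-0.9476, 1.93317, 0.0678091)–(-0.9476, 1.64132, 0.4048)  len=0.4458
  (v4,v11,v8) [++-] → (-0.9476, 1.64132, -0.4048)–(-0.9476, 1.9919, 0)  len=0.5355
  (v8,v12,v9) [--+] → (-0.9476, 1.29785, 0.603097)–(-0.9476, 1.64132, 0.4048)  len=0.3966
  (v9,v12,v13) [+--] → (-0.9476, 1.29785, 0.603097)–(-0.9476, 1.19929, 0.66)  len=0.1138
  (v9,v13,v10) [+-+] → (-0.9476, 1.19929, 0.66)–(-0.9476, 0.510991, 0.262623)  len=0.7948
  (v10,v13,v14) [+--] → (-0.9476, 0.510991, 0.262623)–(-0.9476, 0.0561181, 0)  len=0.5252
  (v10,v14,v11) [+-+] → (-0.9476, 0.0561181, 0)–(-0.9476, 0.287611, -0.13365)  len=0.2673
  (v11,v14,v15) [+--] → (-0.9476, 0.287611, -0.13365)–(-0.9476, 1.19929, -0.66)  len=1.0527
  (v11,v15,v8) [+--] → (-0.9476, 1.19929, -0.66)–(-0.9476, 1.64132, -0.4048)  len=0.5104
  (v13,v16,v17) [--+] → (-0.9476, -1.64132, 0.4048)–(-0.9476, -1.19929, 0.66)  len=0.5104
  (v13,v17,v14) [-+-] → (-0.9476, -1.19929, 0.66)–(-0.9476, -0.287611, 0.13365)  len=1.0527
  (v14,v17,v18) [-++] → (-0.9476, -0.287611, 0.13365)–(-0.9476, -0.0561181, 0)  len=0.2673
  (v14,v18,v15) [-+-] → (-0.9476, -0.0561181, 0)–(-0.9476, -0.510991, -0.262623)  len=0.5252
  (v15,v18,v19) [-++] → (-0.9476, -0.510991, -0.262623)–(-0.9476, -1.19929, -0.66)  len=0.7948
  (v15,v19,v12) [-+-] → (-0.9476, -1.19929, -0.66)–(-0.9476, -1.29785, -0.603097)  len=0.1138
  (v12,v19,v16) [-+-] → (-0.9476, -1.29785, -0.603097)–(-0.9476, -1.64132, -0.4048)  len=0.3966
  (v16,v20,v17) [-++] → (-0.9476, -1.9919, 0)–(-0.9476, -1.64132, 0.4048)  len=0.5355
  (v19,v23,v16) [++-] → (-0.9476, -1.93317, -0.0678091)–(-0.9476, -1.64132, -0.4048)  len=0.4458
  (v16,v23,v20) [-++] → (-0.9476, -1.93317, -0.0678091)–(-0.9476, -1.9919, 0)  len=0.0897

Chained into 2 loop(s):
  loop 1: 10 segments, perimeter = 4.7319
  loop 2: 10 segments, perimeter = 4.7319
Total perimeter = 9.464


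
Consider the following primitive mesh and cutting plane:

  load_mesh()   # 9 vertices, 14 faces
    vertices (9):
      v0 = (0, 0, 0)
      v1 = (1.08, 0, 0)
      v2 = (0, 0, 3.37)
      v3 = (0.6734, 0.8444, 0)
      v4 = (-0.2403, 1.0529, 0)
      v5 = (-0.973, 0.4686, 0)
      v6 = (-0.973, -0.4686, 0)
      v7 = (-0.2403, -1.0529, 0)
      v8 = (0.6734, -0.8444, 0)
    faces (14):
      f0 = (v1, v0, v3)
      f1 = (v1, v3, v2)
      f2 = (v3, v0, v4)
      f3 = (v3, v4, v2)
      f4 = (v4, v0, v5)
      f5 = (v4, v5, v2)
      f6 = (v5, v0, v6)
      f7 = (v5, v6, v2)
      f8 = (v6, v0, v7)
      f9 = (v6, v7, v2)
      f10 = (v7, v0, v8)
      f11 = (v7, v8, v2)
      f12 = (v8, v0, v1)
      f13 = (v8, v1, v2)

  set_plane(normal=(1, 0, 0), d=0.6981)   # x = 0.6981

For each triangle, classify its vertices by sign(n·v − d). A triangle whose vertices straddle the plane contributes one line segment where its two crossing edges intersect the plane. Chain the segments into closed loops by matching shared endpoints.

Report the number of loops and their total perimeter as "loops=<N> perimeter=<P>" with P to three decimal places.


Straddling triangles (4 of 14):
  (v1,v0,v3) [+--] → (0.6981, 0, 0)–(0.6981, 0.793105, 0)  len=0.7931
  (v1,v3,v2) [+--] → (0.6981, 0.793105, 0)–(0.6981, 0, 1.19167)  len=1.4315
  (v8,v0,v1) [--+] → (0.6981, 0, 0)–(0.6981, -0.793105, 0)  len=0.7931
  (v8,v1,v2) [-+-] → (0.6981, -0.793105, 0)–(0.6981, 0, 1.19167)  len=1.4315

Chained into 1 loop(s):
  loop 1: 4 segments, perimeter = 4.4491
Total perimeter = 4.449

loops=1 perimeter=4.449


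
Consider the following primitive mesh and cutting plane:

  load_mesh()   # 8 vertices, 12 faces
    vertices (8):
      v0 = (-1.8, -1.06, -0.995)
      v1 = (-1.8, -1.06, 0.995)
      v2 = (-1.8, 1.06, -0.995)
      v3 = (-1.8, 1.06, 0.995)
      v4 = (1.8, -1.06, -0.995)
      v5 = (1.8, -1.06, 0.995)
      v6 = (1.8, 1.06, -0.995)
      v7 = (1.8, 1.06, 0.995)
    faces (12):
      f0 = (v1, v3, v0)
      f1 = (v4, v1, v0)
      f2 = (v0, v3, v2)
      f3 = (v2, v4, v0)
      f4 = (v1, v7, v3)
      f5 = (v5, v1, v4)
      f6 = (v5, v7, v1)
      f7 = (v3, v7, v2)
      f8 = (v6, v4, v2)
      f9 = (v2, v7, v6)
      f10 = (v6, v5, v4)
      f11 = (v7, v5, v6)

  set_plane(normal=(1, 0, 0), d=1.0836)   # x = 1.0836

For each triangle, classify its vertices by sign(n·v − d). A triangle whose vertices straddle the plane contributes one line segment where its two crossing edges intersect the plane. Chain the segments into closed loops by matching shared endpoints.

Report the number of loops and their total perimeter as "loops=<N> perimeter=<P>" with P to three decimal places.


Straddling triangles (8 of 12):
  (v4,v1,v0) [+--] → (1.0836, -1.06, -0.59899)–(1.0836, -1.06, -0.995)  len=0.3960
  (v2,v4,v0) [-+-] → (1.0836, -0.63812, -0.995)–(1.0836, -1.06, -0.995)  len=0.4219
  (v1,v7,v3) [-+-] → (1.0836, 0.63812, 0.995)–(1.0836, 1.06, 0.995)  len=0.4219
  (v5,v1,v4) [+-+] → (1.0836, -1.06, 0.995)–(1.0836, -1.06, -0.59899)  len=1.5940
  (v5,v7,v1) [++-] → (1.0836, 0.63812, 0.995)–(1.0836, -1.06, 0.995)  len=1.6981
  (v3,v7,v2) [-+-] → (1.0836, 1.06, 0.995)–(1.0836, 1.06, 0.59899)  len=0.3960
  (v6,v4,v2) [++-] → (1.0836, -0.63812, -0.995)–(1.0836, 1.06, -0.995)  len=1.6981
  (v2,v7,v6) [-++] → (1.0836, 1.06, 0.59899)–(1.0836, 1.06, -0.995)  len=1.5940

Chained into 1 loop(s):
  loop 1: 8 segments, perimeter = 8.2200
Total perimeter = 8.220

loops=1 perimeter=8.220


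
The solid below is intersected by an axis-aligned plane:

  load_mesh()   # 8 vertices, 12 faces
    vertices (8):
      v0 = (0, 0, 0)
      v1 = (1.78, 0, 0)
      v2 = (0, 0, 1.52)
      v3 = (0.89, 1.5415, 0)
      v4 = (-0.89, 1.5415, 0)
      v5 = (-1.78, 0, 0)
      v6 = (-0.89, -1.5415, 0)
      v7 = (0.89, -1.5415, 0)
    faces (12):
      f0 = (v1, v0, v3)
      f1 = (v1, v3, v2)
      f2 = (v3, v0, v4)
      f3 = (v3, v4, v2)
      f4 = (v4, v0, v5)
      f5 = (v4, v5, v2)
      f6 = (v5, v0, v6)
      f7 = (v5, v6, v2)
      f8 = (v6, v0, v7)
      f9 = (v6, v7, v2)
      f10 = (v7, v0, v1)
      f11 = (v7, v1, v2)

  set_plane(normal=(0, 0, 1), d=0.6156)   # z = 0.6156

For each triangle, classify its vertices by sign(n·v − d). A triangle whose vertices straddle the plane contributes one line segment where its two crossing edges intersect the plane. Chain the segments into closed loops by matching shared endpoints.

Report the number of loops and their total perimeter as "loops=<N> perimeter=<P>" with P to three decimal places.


Straddling triangles (6 of 12):
  (v1,v3,v2) [--+] → (0.52955, 0.917192, 0.6156)–(1.0591, 0, 0.6156)  len=1.0591
  (v3,v4,v2) [--+] → (-0.52955, 0.917192, 0.6156)–(0.52955, 0.917192, 0.6156)  len=1.0591
  (v4,v5,v2) [--+] → (-1.0591, 0, 0.6156)–(-0.52955, 0.917192, 0.6156)  len=1.0591
  (v5,v6,v2) [--+] → (-0.52955, -0.917192, 0.6156)–(-1.0591, 0, 0.6156)  len=1.0591
  (v6,v7,v2) [--+] → (0.52955, -0.917192, 0.6156)–(-0.52955, -0.917192, 0.6156)  len=1.0591
  (v7,v1,v2) [--+] → (1.0591, 0, 0.6156)–(0.52955, -0.917192, 0.6156)  len=1.0591

Chained into 1 loop(s):
  loop 1: 6 segments, perimeter = 6.3545
Total perimeter = 6.355

loops=1 perimeter=6.355
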